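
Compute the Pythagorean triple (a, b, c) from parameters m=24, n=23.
(47, 1104, 1105)

Euclid's formula: a = m² - n², b = 2mn, c = m² + n²
m = 24, n = 23
a = 24² - 23² = 576 - 529 = 47
b = 2 × 24 × 23 = 1104
c = 24² + 23² = 576 + 529 = 1105
Verification: 47² + 1104² = 2209 + 1218816 = 1221025 = 1105² ✓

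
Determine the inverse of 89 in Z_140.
129

gcd(89, 140) = 1, so the inverse exists.
Extended Euclidean algorithm on (140, 89):
140 = 1 × 89 + 51  ⟹  51 = (1)·140 + (-1)·89
89 = 1 × 51 + 38  ⟹  38 = (-1)·140 + (2)·89
51 = 1 × 38 + 13  ⟹  13 = (2)·140 + (-3)·89
38 = 2 × 13 + 12  ⟹  12 = (-5)·140 + (8)·89
13 = 1 × 12 + 1  ⟹  1 = (7)·140 + (-11)·89
So (-11)·89 ≡ 1 (mod 140), i.e. 89^(-1) ≡ -11 ≡ 129 (mod 140).
Check: 89 × 129 = 11481 ≡ 1 (mod 140)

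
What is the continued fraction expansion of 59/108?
[0; 1, 1, 4, 1, 9]

Euclidean algorithm steps:
59 = 0 × 108 + 59
108 = 1 × 59 + 49
59 = 1 × 49 + 10
49 = 4 × 10 + 9
10 = 1 × 9 + 1
9 = 9 × 1 + 0
Continued fraction: [0; 1, 1, 4, 1, 9]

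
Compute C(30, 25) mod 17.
12

Using Lucas' theorem:
Write n=30 and k=25 in base 17:
n in base 17: [1, 13]
k in base 17: [1, 8]
C(30,25) mod 17 = ∏ C(n_i, k_i) mod 17
Digit binomials (mod 17): C(1,1) = 1; C(13,8) = 1287 ≡ 12
Product: 1 × 12 = 12 ≡ 12 (mod 17)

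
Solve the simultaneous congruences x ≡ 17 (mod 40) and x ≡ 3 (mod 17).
377

Using Chinese Remainder Theorem:
M = 40 × 17 = 680
M1 = 17, M2 = 40
y1 = 17^(-1) mod 40 = 33
y2 = 40^(-1) mod 17 = 3
x = (17×17×33 + 3×40×3) mod 680 = 377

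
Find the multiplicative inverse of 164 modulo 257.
105

gcd(164, 257) = 1, so the inverse exists.
Extended Euclidean algorithm on (257, 164):
257 = 1 × 164 + 93  ⟹  93 = (1)·257 + (-1)·164
164 = 1 × 93 + 71  ⟹  71 = (-1)·257 + (2)·164
93 = 1 × 71 + 22  ⟹  22 = (2)·257 + (-3)·164
71 = 3 × 22 + 5  ⟹  5 = (-7)·257 + (11)·164
22 = 4 × 5 + 2  ⟹  2 = (30)·257 + (-47)·164
5 = 2 × 2 + 1  ⟹  1 = (-67)·257 + (105)·164
So (105)·164 ≡ 1 (mod 257), i.e. 164^(-1) ≡ 105 (mod 257).
Check: 164 × 105 = 17220 ≡ 1 (mod 257)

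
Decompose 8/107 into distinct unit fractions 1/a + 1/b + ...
1/14 + 1/300 + 1/224700

Greedy algorithm:
8/107: ceiling(107/8) = 14, use 1/14
5/1498: ceiling(1498/5) = 300, use 1/300
1/224700: ceiling(224700/1) = 224700, use 1/224700
Result: 8/107 = 1/14 + 1/300 + 1/224700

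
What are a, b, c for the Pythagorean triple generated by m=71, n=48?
(2737, 6816, 7345)

Euclid's formula: a = m² - n², b = 2mn, c = m² + n²
m = 71, n = 48
a = 71² - 48² = 5041 - 2304 = 2737
b = 2 × 71 × 48 = 6816
c = 71² + 48² = 5041 + 2304 = 7345
Verification: 2737² + 6816² = 7491169 + 46457856 = 53949025 = 7345² ✓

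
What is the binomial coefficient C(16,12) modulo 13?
0

Using Lucas' theorem:
Write n=16 and k=12 in base 13:
n in base 13: [1, 3]
k in base 13: [0, 12]
C(16,12) mod 13 = ∏ C(n_i, k_i) mod 13
Digit binomials (mod 13): C(1,0) = 1; C(3,12) = 0 (k_i > n_i)
Product: 1 × 0 = 0 ≡ 0 (mod 13)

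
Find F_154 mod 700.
447

Matrix identity: Q^n = [[F_(n+1), F_n], [F_n, F_(n-1)]] with Q = [[1,1],[1,0]].
n = 154 = 10011010₂. Square-and-multiply, entries mod 700:
Q^1 = [[1,1],[1,0]]
Q^2 = (Q^1)² = [[2,1],[1,1]]
Q^4 = (Q^2)² = [[5,3],[3,2]]
Q^9 = (Q^4)²·Q = [[55,34],[34,21]]
Q^19 = (Q^9)²·Q = [[465,681],[681,484]]
Q^38 = (Q^19)² = [[286,169],[169,117]]
Q^77 = (Q^38)²·Q = [[664,457],[457,207]]
Q^154 = (Q^77)² = [[145,447],[447,398]]
F_154 mod 700 = Q^154[0][1] = 447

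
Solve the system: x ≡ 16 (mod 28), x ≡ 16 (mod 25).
16

Using Chinese Remainder Theorem:
M = 28 × 25 = 700
M1 = 25, M2 = 28
y1 = 25^(-1) mod 28 = 9
y2 = 28^(-1) mod 25 = 17
x = (16×25×9 + 16×28×17) mod 700 = 16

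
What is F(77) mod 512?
277

Matrix identity: Q^n = [[F_(n+1), F_n], [F_n, F_(n-1)]] with Q = [[1,1],[1,0]].
n = 77 = 1001101₂. Square-and-multiply, entries mod 512:
Q^1 = [[1,1],[1,0]]
Q^2 = (Q^1)² = [[2,1],[1,1]]
Q^4 = (Q^2)² = [[5,3],[3,2]]
Q^9 = (Q^4)²·Q = [[55,34],[34,21]]
Q^19 = (Q^9)²·Q = [[109,85],[85,24]]
Q^38 = (Q^19)² = [[162,41],[41,121]]
Q^77 = (Q^38)²·Q = [[104,277],[277,339]]
F_77 mod 512 = Q^77[0][1] = 277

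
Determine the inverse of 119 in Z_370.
199

gcd(119, 370) = 1, so the inverse exists.
Extended Euclidean algorithm on (370, 119):
370 = 3 × 119 + 13  ⟹  13 = (1)·370 + (-3)·119
119 = 9 × 13 + 2  ⟹  2 = (-9)·370 + (28)·119
13 = 6 × 2 + 1  ⟹  1 = (55)·370 + (-171)·119
So (-171)·119 ≡ 1 (mod 370), i.e. 119^(-1) ≡ -171 ≡ 199 (mod 370).
Check: 119 × 199 = 23681 ≡ 1 (mod 370)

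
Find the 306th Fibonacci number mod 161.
8

Matrix identity: Q^n = [[F_(n+1), F_n], [F_n, F_(n-1)]] with Q = [[1,1],[1,0]].
n = 306 = 100110010₂. Square-and-multiply, entries mod 161:
Q^1 = [[1,1],[1,0]]
Q^2 = (Q^1)² = [[2,1],[1,1]]
Q^4 = (Q^2)² = [[5,3],[3,2]]
Q^9 = (Q^4)²·Q = [[55,34],[34,21]]
Q^19 = (Q^9)²·Q = [[3,156],[156,8]]
Q^38 = (Q^19)² = [[34,106],[106,89]]
Q^76 = (Q^38)² = [[156,158],[158,159]]
Q^153 = (Q^76)²·Q = [[55,34],[34,21]]
Q^306 = (Q^153)² = [[156,8],[8,148]]
F_306 mod 161 = Q^306[0][1] = 8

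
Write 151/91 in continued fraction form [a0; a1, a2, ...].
[1; 1, 1, 1, 14, 2]

Euclidean algorithm steps:
151 = 1 × 91 + 60
91 = 1 × 60 + 31
60 = 1 × 31 + 29
31 = 1 × 29 + 2
29 = 14 × 2 + 1
2 = 2 × 1 + 0
Continued fraction: [1; 1, 1, 1, 14, 2]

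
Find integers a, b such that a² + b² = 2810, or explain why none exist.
1² + 53² (a=1, b=53)

Factorization: 2810 = 2 × 5 × 281
By Fermat: n is sum of two squares iff every prime p ≡ 3 (mod 4) appears to even power.
All primes ≡ 3 (mod 4) appear to even power.
Search a = 0, 1, 2, … for 2810 - a² a perfect square: first hit at a = 1: 2810 - 1 = 2809 = 53².
2810 = 1² + 53² = 1 + 2809 ✓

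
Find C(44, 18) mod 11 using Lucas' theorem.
0

Using Lucas' theorem:
Write n=44 and k=18 in base 11:
n in base 11: [4, 0]
k in base 11: [1, 7]
C(44,18) mod 11 = ∏ C(n_i, k_i) mod 11
Digit binomials (mod 11): C(4,1) = 4; C(0,7) = 0 (k_i > n_i)
Product: 4 × 0 = 0 ≡ 0 (mod 11)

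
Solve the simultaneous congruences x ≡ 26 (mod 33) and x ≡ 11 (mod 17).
521

Using Chinese Remainder Theorem:
M = 33 × 17 = 561
M1 = 17, M2 = 33
y1 = 17^(-1) mod 33 = 2
y2 = 33^(-1) mod 17 = 16
x = (26×17×2 + 11×33×16) mod 561 = 521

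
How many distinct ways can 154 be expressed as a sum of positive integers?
60356673280

p(n) counts ways to write n as a sum of positive integers (order ignored).
Euler's pentagonal recurrence: p(k) = p(k-1) + p(k-2) - p(k-5) - p(k-7) + p(k-12) + p(k-15) - ... (offsets j(3j∓1)/2, signs ++--, p(0)=1, p(<0)=0).
DP table for k = 0..153: p(0)=1, p(1)=1, p(2)=2, p(3)=3, p(4)=5, p(5)=7, p(6)=11, p(7)=15, p(8)=22, p(9)=30, p(10)=42, p(11)=56, p(12)=77, p(13)=101, p(14)=135, p(15)=176, p(16)=231, p(17)=297, p(18)=385, p(19)=490, p(20)=627, p(21)=792, p(22)=1002, p(23)=1255, p(24)=1575, p(25)=1958, p(26)=2436, p(27)=3010, p(28)=3718, p(29)=4565, p(30)=5604, p(31)=6842, p(32)=8349, p(33)=10143, p(34)=12310, p(35)=14883, p(36)=17977, p(37)=21637, p(38)=26015, p(39)=31185, p(40)=37338, p(41)=44583, p(42)=53174, p(43)=63261, p(44)=75175, p(45)=89134, p(46)=105558, p(47)=124754, p(48)=147273, p(49)=173525, p(50)=204226, p(51)=239943, p(52)=281589, p(53)=329931, p(54)=386155, p(55)=451276, p(56)=526823, p(57)=614154, p(58)=715220, p(59)=831820, p(60)=966467, p(61)=1121505, p(62)=1300156, p(63)=1505499, p(64)=1741630, p(65)=2012558, p(66)=2323520, p(67)=2679689, p(68)=3087735, p(69)=3554345, p(70)=4087968, p(71)=4697205, p(72)=5392783, p(73)=6185689, p(74)=7089500, p(75)=8118264, p(76)=9289091, p(77)=10619863, p(78)=12132164, p(79)=13848650, p(80)=15796476, p(81)=18004327, p(82)=20506255, p(83)=23338469, p(84)=26543660, p(85)=30167357, p(86)=34262962, p(87)=38887673, p(88)=44108109, p(89)=49995925, p(90)=56634173, p(91)=64112359, p(92)=72533807, p(93)=82010177, p(94)=92669720, p(95)=104651419, p(96)=118114304, p(97)=133230930, p(98)=150198136, p(99)=169229875, p(100)=190569292, p(101)=214481126, p(102)=241265379, p(103)=271248950, p(104)=304801365, p(105)=342325709, p(106)=384276336, p(107)=431149389, p(108)=483502844, p(109)=541946240, p(110)=607163746, p(111)=679903203, p(112)=761002156, p(113)=851376628, p(114)=952050665, p(115)=1064144451, p(116)=1188908248, p(117)=1327710076, p(118)=1482074143, p(119)=1653668665, p(120)=1844349560, p(121)=2056148051, p(122)=2291320912, p(123)=2552338241, p(124)=2841940500, p(125)=3163127352, p(126)=3519222692, p(127)=3913864295, p(128)=4351078600, p(129)=4835271870, p(130)=5371315400, p(131)=5964539504, p(132)=6620830889, p(133)=7346629512, p(134)=8149040695, p(135)=9035836076, p(136)=10015581680, p(137)=11097645016, p(138)=12292341831, p(139)=13610949895, p(140)=15065878135, p(141)=16670689208, p(142)=18440293320, p(143)=20390982757, p(144)=22540654445, p(145)=24908858009, p(146)=27517052599, p(147)=30388671978, p(148)=33549419497, p(149)=37027355200, p(150)=40853235313, p(151)=45060624582, p(152)=49686288421, p(153)=54770336324.
Final step: p(154) = p(153) + p(152) - p(149) - p(147) + p(142) + p(139) - p(132) - p(128) + p(119) + p(114) - p(103) - p(97) + p(84) + p(77) - p(62) - p(54) + p(37) + p(28) - p(9)
= 54770336324 + 49686288421 - 37027355200 - 30388671978 + 18440293320 + 13610949895 - 6620830889 - 4351078600 + 1653668665 + 952050665 - 271248950 - 133230930 + 26543660 + 10619863 - 1300156 - 386155 + 21637 + 3718 - 30
= 60356673280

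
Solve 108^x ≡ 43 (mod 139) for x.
23

Baby-step giant-step with step n = ⌈√139⌉ = 12.
Baby steps 108^j mod 139 (j:value) for j=0..11: 0:1, 1:108, 2:127, 3:94, 4:5, 5:123, 6:79, 7:53, 8:25, 9:59, 10:117, 11:126.
Giant-step multiplier: 108^(-12) ≡ 108^(138-12) = 108^126 ≡ 129 (mod 139).
Giant steps γ_i = 43·129^i mod 139: γ_0=43, γ_1=126 (in table at j=11).
x = i·n + j = 1·12 + 11 = 23.
Check: 108^23 ≡ 43 (mod 139).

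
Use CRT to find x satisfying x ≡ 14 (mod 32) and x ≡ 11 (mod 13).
206

Using Chinese Remainder Theorem:
M = 32 × 13 = 416
M1 = 13, M2 = 32
y1 = 13^(-1) mod 32 = 5
y2 = 32^(-1) mod 13 = 11
x = (14×13×5 + 11×32×11) mod 416 = 206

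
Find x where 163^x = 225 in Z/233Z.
212

Baby-step giant-step with step n = ⌈√233⌉ = 16.
Baby steps 163^j mod 233 (j:value) for j=0..15: 0:1, 1:163, 2:7, 3:209, 4:49, 5:65, 6:110, 7:222, 8:71, 9:156, 10:31, 11:160, 12:217, 13:188, 14:121, 15:151.
Giant-step multiplier: 163^(-16) ≡ 163^(232-16) = 163^216 ≡ 74 (mod 233).
Giant steps γ_i = 225·74^i mod 233: γ_0=225, γ_1=107, γ_2=229, γ_3=170, γ_4=231, γ_5=85, γ_6=232, γ_7=159, γ_8=116, γ_9=196, γ_10=58, γ_11=98, γ_12=29, γ_13=49 (in table at j=4).
x = i·n + j = 13·16 + 4 = 212.
Check: 163^212 ≡ 225 (mod 233).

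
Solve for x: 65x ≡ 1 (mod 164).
53

gcd(65, 164) = 1, so the inverse exists.
Extended Euclidean algorithm on (164, 65):
164 = 2 × 65 + 34  ⟹  34 = (1)·164 + (-2)·65
65 = 1 × 34 + 31  ⟹  31 = (-1)·164 + (3)·65
34 = 1 × 31 + 3  ⟹  3 = (2)·164 + (-5)·65
31 = 10 × 3 + 1  ⟹  1 = (-21)·164 + (53)·65
So (53)·65 ≡ 1 (mod 164), i.e. 65^(-1) ≡ 53 (mod 164).
Check: 65 × 53 = 3445 ≡ 1 (mod 164)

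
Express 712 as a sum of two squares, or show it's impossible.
6² + 26² (a=6, b=26)

Factorization: 712 = 2^3 × 89
By Fermat: n is sum of two squares iff every prime p ≡ 3 (mod 4) appears to even power.
All primes ≡ 3 (mod 4) appear to even power.
Search a = 0, 1, 2, … for 712 - a² a perfect square: first hit at a = 6: 712 - 36 = 676 = 26².
712 = 6² + 26² = 36 + 676 ✓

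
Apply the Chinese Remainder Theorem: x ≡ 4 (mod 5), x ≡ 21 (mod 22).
109

Using Chinese Remainder Theorem:
M = 5 × 22 = 110
M1 = 22, M2 = 5
y1 = 22^(-1) mod 5 = 3
y2 = 5^(-1) mod 22 = 9
x = (4×22×3 + 21×5×9) mod 110 = 109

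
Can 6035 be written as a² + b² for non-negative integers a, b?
Not possible

Factorization: 6035 = 5 × 17 × 71
By Fermat: n is sum of two squares iff every prime p ≡ 3 (mod 4) appears to even power.
Prime(s) ≡ 3 (mod 4) with odd exponent: [(71, 1)]
Therefore 6035 cannot be expressed as a² + b².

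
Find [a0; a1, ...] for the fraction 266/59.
[4; 1, 1, 29]

Euclidean algorithm steps:
266 = 4 × 59 + 30
59 = 1 × 30 + 29
30 = 1 × 29 + 1
29 = 29 × 1 + 0
Continued fraction: [4; 1, 1, 29]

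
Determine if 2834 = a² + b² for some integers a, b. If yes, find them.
5² + 53² (a=5, b=53)

Factorization: 2834 = 2 × 13 × 109
By Fermat: n is sum of two squares iff every prime p ≡ 3 (mod 4) appears to even power.
All primes ≡ 3 (mod 4) appear to even power.
Search a = 0, 1, 2, … for 2834 - a² a perfect square: first hit at a = 5: 2834 - 25 = 2809 = 53².
2834 = 5² + 53² = 25 + 2809 ✓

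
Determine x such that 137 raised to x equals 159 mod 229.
40

Baby-step giant-step with step n = ⌈√229⌉ = 16.
Baby steps 137^j mod 229 (j:value) for j=0..15: 0:1, 1:137, 2:220, 3:141, 4:81, 5:105, 6:187, 7:200, 8:149, 9:32, 10:33, 11:170, 12:161, 13:73, 14:154, 15:30.
Giant-step multiplier: 137^(-16) ≡ 137^(228-16) = 137^212 ≡ 19 (mod 229).
Giant steps γ_i = 159·19^i mod 229: γ_0=159, γ_1=44, γ_2=149 (in table at j=8).
x = i·n + j = 2·16 + 8 = 40.
Check: 137^40 ≡ 159 (mod 229).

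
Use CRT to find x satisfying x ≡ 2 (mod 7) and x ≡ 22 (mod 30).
142

Using Chinese Remainder Theorem:
M = 7 × 30 = 210
M1 = 30, M2 = 7
y1 = 30^(-1) mod 7 = 4
y2 = 7^(-1) mod 30 = 13
x = (2×30×4 + 22×7×13) mod 210 = 142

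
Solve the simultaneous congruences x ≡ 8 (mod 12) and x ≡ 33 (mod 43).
248

Using Chinese Remainder Theorem:
M = 12 × 43 = 516
M1 = 43, M2 = 12
y1 = 43^(-1) mod 12 = 7
y2 = 12^(-1) mod 43 = 18
x = (8×43×7 + 33×12×18) mod 516 = 248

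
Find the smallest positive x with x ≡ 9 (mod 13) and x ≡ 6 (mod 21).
48

Using Chinese Remainder Theorem:
M = 13 × 21 = 273
M1 = 21, M2 = 13
y1 = 21^(-1) mod 13 = 5
y2 = 13^(-1) mod 21 = 13
x = (9×21×5 + 6×13×13) mod 273 = 48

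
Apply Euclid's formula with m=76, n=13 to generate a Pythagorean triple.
(5607, 1976, 5945)

Euclid's formula: a = m² - n², b = 2mn, c = m² + n²
m = 76, n = 13
a = 76² - 13² = 5776 - 169 = 5607
b = 2 × 76 × 13 = 1976
c = 76² + 13² = 5776 + 169 = 5945
Verification: 5607² + 1976² = 31438449 + 3904576 = 35343025 = 5945² ✓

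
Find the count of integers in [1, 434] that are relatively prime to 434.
180

434 = 2 × 7 × 31
φ(n) = n × ∏(1 - 1/p) for each prime p dividing n
φ(434) = 434 × (1 - 1/2) × (1 - 1/7) × (1 - 1/31) = 180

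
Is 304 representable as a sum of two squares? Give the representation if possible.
Not possible

Factorization: 304 = 2^4 × 19
By Fermat: n is sum of two squares iff every prime p ≡ 3 (mod 4) appears to even power.
Prime(s) ≡ 3 (mod 4) with odd exponent: [(19, 1)]
Therefore 304 cannot be expressed as a² + b².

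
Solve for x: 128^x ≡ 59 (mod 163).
135

Baby-step giant-step with step n = ⌈√163⌉ = 13.
Baby steps 128^j mod 163 (j:value) for j=0..12: 0:1, 1:128, 2:84, 3:157, 4:47, 5:148, 6:36, 7:44, 8:90, 9:110, 10:62, 11:112, 12:155.
Giant-step multiplier: 128^(-13) ≡ 128^(162-13) = 128^149 ≡ 124 (mod 163).
Giant steps γ_i = 59·124^i mod 163: γ_0=59, γ_1=144, γ_2=89, γ_3=115, γ_4=79, γ_5=16, γ_6=28, γ_7=49, γ_8=45, γ_9=38, γ_10=148 (in table at j=5).
x = i·n + j = 10·13 + 5 = 135.
Check: 128^135 ≡ 59 (mod 163).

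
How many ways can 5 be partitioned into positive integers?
7

p(n) counts ways to write n as a sum of positive integers (order ignored).
Examples: 5; 4 + 1; 3 + 2; 3 + 1 + 1; 2 + 2 + 1; ... (7 total)
p(5) = 7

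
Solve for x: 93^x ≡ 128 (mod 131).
67

Baby-step giant-step with step n = ⌈√131⌉ = 12.
Baby steps 93^j mod 131 (j:value) for j=0..11: 0:1, 1:93, 2:3, 3:17, 4:9, 5:51, 6:27, 7:22, 8:81, 9:66, 10:112, 11:67.
Giant-step multiplier: 93^(-12) ≡ 93^(130-12) = 93^118 ≡ 108 (mod 131).
Giant steps γ_i = 128·108^i mod 131: γ_0=128, γ_1=69, γ_2=116, γ_3=83, γ_4=56, γ_5=22 (in table at j=7).
x = i·n + j = 5·12 + 7 = 67.
Check: 93^67 ≡ 128 (mod 131).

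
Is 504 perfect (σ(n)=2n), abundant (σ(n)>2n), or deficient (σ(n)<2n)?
abundant

Proper divisors of 504: sum = 1 + 2 + 3 + 4 + 6 + 7 + 8 + 9 + ... + 84 + 126 + 168 + 252 (23 divisors) = 1056
Since 1056 > 504, 504 is abundant.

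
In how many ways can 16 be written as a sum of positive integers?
231

p(n) counts ways to write n as a sum of positive integers (order ignored).
Euler's pentagonal recurrence: p(k) = p(k-1) + p(k-2) - p(k-5) - p(k-7) + p(k-12) + p(k-15) - ... (offsets j(3j∓1)/2, signs ++--, p(0)=1, p(<0)=0).
DP table for k = 0..15: p(0)=1, p(1)=1, p(2)=2, p(3)=3, p(4)=5, p(5)=7, p(6)=11, p(7)=15, p(8)=22, p(9)=30, p(10)=42, p(11)=56, p(12)=77, p(13)=101, p(14)=135, p(15)=176.
Final step: p(16) = p(15) + p(14) - p(11) - p(9) + p(4) + p(1)
= 176 + 135 - 56 - 30 + 5 + 1
= 231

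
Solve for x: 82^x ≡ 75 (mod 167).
94

Baby-step giant-step with step n = ⌈√167⌉ = 13.
Baby steps 82^j mod 167 (j:value) for j=0..12: 0:1, 1:82, 2:44, 3:101, 4:99, 5:102, 6:14, 7:146, 8:115, 9:78, 10:50, 11:92, 12:29.
Giant-step multiplier: 82^(-13) ≡ 82^(166-13) = 82^153 ≡ 71 (mod 167).
Giant steps γ_i = 75·71^i mod 167: γ_0=75, γ_1=148, γ_2=154, γ_3=79, γ_4=98, γ_5=111, γ_6=32, γ_7=101 (in table at j=3).
x = i·n + j = 7·13 + 3 = 94.
Check: 82^94 ≡ 75 (mod 167).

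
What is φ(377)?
336

377 = 13 × 29
φ(n) = n × ∏(1 - 1/p) for each prime p dividing n
φ(377) = 377 × (1 - 1/13) × (1 - 1/29) = 336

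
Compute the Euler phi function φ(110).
40

110 = 2 × 5 × 11
φ(n) = n × ∏(1 - 1/p) for each prime p dividing n
φ(110) = 110 × (1 - 1/2) × (1 - 1/5) × (1 - 1/11) = 40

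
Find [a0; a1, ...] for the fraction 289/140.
[2; 15, 1, 1, 4]

Euclidean algorithm steps:
289 = 2 × 140 + 9
140 = 15 × 9 + 5
9 = 1 × 5 + 4
5 = 1 × 4 + 1
4 = 4 × 1 + 0
Continued fraction: [2; 15, 1, 1, 4]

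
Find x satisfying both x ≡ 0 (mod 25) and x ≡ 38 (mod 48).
950

Using Chinese Remainder Theorem:
M = 25 × 48 = 1200
M1 = 48, M2 = 25
y1 = 48^(-1) mod 25 = 12
y2 = 25^(-1) mod 48 = 25
x = (0×48×12 + 38×25×25) mod 1200 = 950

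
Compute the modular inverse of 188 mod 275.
177

gcd(188, 275) = 1, so the inverse exists.
Extended Euclidean algorithm on (275, 188):
275 = 1 × 188 + 87  ⟹  87 = (1)·275 + (-1)·188
188 = 2 × 87 + 14  ⟹  14 = (-2)·275 + (3)·188
87 = 6 × 14 + 3  ⟹  3 = (13)·275 + (-19)·188
14 = 4 × 3 + 2  ⟹  2 = (-54)·275 + (79)·188
3 = 1 × 2 + 1  ⟹  1 = (67)·275 + (-98)·188
So (-98)·188 ≡ 1 (mod 275), i.e. 188^(-1) ≡ -98 ≡ 177 (mod 275).
Check: 188 × 177 = 33276 ≡ 1 (mod 275)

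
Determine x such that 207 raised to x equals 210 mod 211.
105

Baby-step giant-step with step n = ⌈√211⌉ = 15.
Baby steps 207^j mod 211 (j:value) for j=0..14: 0:1, 1:207, 2:16, 3:147, 4:45, 5:31, 6:87, 7:74, 8:126, 9:129, 10:117, 11:165, 12:184, 13:108, 14:201.
Giant-step multiplier: 207^(-15) ≡ 207^(210-15) = 207^195 ≡ 153 (mod 211).
Giant steps γ_i = 210·153^i mod 211: γ_0=210, γ_1=58, γ_2=12, γ_3=148, γ_4=67, γ_5=123, γ_6=40, γ_7=1 (in table at j=0).
x = i·n + j = 7·15 + 0 = 105.
Check: 207^105 ≡ 210 (mod 211).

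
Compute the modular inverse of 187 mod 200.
123

gcd(187, 200) = 1, so the inverse exists.
Extended Euclidean algorithm on (200, 187):
200 = 1 × 187 + 13  ⟹  13 = (1)·200 + (-1)·187
187 = 14 × 13 + 5  ⟹  5 = (-14)·200 + (15)·187
13 = 2 × 5 + 3  ⟹  3 = (29)·200 + (-31)·187
5 = 1 × 3 + 2  ⟹  2 = (-43)·200 + (46)·187
3 = 1 × 2 + 1  ⟹  1 = (72)·200 + (-77)·187
So (-77)·187 ≡ 1 (mod 200), i.e. 187^(-1) ≡ -77 ≡ 123 (mod 200).
Check: 187 × 123 = 23001 ≡ 1 (mod 200)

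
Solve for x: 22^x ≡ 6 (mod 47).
42

Baby-step giant-step with step n = ⌈√47⌉ = 7.
Baby steps 22^j mod 47 (j:value) for j=0..6: 0:1, 1:22, 2:14, 3:26, 4:8, 5:35, 6:18.
Giant-step multiplier: 22^(-7) ≡ 22^(46-7) = 22^39 ≡ 40 (mod 47).
Giant steps γ_i = 6·40^i mod 47: γ_0=6, γ_1=5, γ_2=12, γ_3=10, γ_4=24, γ_5=20, γ_6=1 (in table at j=0).
x = i·n + j = 6·7 + 0 = 42.
Check: 22^42 ≡ 6 (mod 47).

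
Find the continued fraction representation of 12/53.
[0; 4, 2, 2, 2]

Euclidean algorithm steps:
12 = 0 × 53 + 12
53 = 4 × 12 + 5
12 = 2 × 5 + 2
5 = 2 × 2 + 1
2 = 2 × 1 + 0
Continued fraction: [0; 4, 2, 2, 2]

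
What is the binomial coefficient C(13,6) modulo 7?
1

Using Lucas' theorem:
Write n=13 and k=6 in base 7:
n in base 7: [1, 6]
k in base 7: [0, 6]
C(13,6) mod 7 = ∏ C(n_i, k_i) mod 7
Digit binomials (mod 7): C(1,0) = 1; C(6,6) = 1
Product: 1 × 1 = 1 ≡ 1 (mod 7)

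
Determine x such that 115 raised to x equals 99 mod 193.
21

Baby-step giant-step with step n = ⌈√193⌉ = 14.
Baby steps 115^j mod 193 (j:value) for j=0..13: 0:1, 1:115, 2:101, 3:35, 4:165, 5:61, 6:67, 7:178, 8:12, 9:29, 10:54, 11:34, 12:50, 13:153.
Giant-step multiplier: 115^(-14) ≡ 115^(192-14) = 115^178 ≡ 187 (mod 193).
Giant steps γ_i = 99·187^i mod 193: γ_0=99, γ_1=178 (in table at j=7).
x = i·n + j = 1·14 + 7 = 21.
Check: 115^21 ≡ 99 (mod 193).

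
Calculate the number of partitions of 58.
715220

p(n) counts ways to write n as a sum of positive integers (order ignored).
Euler's pentagonal recurrence: p(k) = p(k-1) + p(k-2) - p(k-5) - p(k-7) + p(k-12) + p(k-15) - ... (offsets j(3j∓1)/2, signs ++--, p(0)=1, p(<0)=0).
DP table for k = 0..57: p(0)=1, p(1)=1, p(2)=2, p(3)=3, p(4)=5, p(5)=7, p(6)=11, p(7)=15, p(8)=22, p(9)=30, p(10)=42, p(11)=56, p(12)=77, p(13)=101, p(14)=135, p(15)=176, p(16)=231, p(17)=297, p(18)=385, p(19)=490, p(20)=627, p(21)=792, p(22)=1002, p(23)=1255, p(24)=1575, p(25)=1958, p(26)=2436, p(27)=3010, p(28)=3718, p(29)=4565, p(30)=5604, p(31)=6842, p(32)=8349, p(33)=10143, p(34)=12310, p(35)=14883, p(36)=17977, p(37)=21637, p(38)=26015, p(39)=31185, p(40)=37338, p(41)=44583, p(42)=53174, p(43)=63261, p(44)=75175, p(45)=89134, p(46)=105558, p(47)=124754, p(48)=147273, p(49)=173525, p(50)=204226, p(51)=239943, p(52)=281589, p(53)=329931, p(54)=386155, p(55)=451276, p(56)=526823, p(57)=614154.
Final step: p(58) = p(57) + p(56) - p(53) - p(51) + p(46) + p(43) - p(36) - p(32) + p(23) + p(18) - p(7) - p(1)
= 614154 + 526823 - 329931 - 239943 + 105558 + 63261 - 17977 - 8349 + 1255 + 385 - 15 - 1
= 715220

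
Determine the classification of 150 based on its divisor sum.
abundant

Proper divisors of 150: sum = 1 + 2 + 3 + 5 + 6 + 10 + 15 + 25 + 30 + 50 + 75 = 222
Since 222 > 150, 150 is abundant.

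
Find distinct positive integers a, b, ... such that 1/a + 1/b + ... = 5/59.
1/12 + 1/708

Greedy algorithm:
5/59: ceiling(59/5) = 12, use 1/12
1/708: ceiling(708/1) = 708, use 1/708
Result: 5/59 = 1/12 + 1/708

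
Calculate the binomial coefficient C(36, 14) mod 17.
0

Using Lucas' theorem:
Write n=36 and k=14 in base 17:
n in base 17: [2, 2]
k in base 17: [0, 14]
C(36,14) mod 17 = ∏ C(n_i, k_i) mod 17
Digit binomials (mod 17): C(2,0) = 1; C(2,14) = 0 (k_i > n_i)
Product: 1 × 0 = 0 ≡ 0 (mod 17)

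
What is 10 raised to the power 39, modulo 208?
64

Repeated squaring. Binary of 39 = 100111.
10^1 ≡ 10 (mod 208); 10^2 ≡ 100 (mod 208); 10^4 ≡ 16 (mod 208); 10^8 ≡ 48 (mod 208); 10^16 ≡ 16 (mod 208); 10^32 ≡ 48 (mod 208)
10^39 = 10^1 × 10^2 × 10^4 × 10^32 ≡ 64 (mod 208)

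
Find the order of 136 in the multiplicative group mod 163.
27

163 is prime, so ord(136) divides φ(163) = 162.
Divisors of 162: 1, 2, 3, 6, 9, 18, 27, 54, 81, 162.
Repeated squaring: 136^1 ≡ 136, 136^2 ≡ 77, 136^4 ≡ 61, 136^8 ≡ 135, 136^16 ≡ 132, 136^32 ≡ 146, 136^64 ≡ 126, 136^128 ≡ 65 (mod 163).
Test 136^d mod 163 for each divisor d in increasing order:
136^1 ≡ 136
136^2 ≡ 77
136^3 = 136^2·136^1 ≡ 40
136^6 = 136^4·136^2 ≡ 133
136^9 = 136^8·136^1 ≡ 104
136^18 = 136^16·136^2 ≡ 58
136^27 = 136^16·136^8·136^2·136^1 ≡ 1  ← first divisor giving 1
The order is 27.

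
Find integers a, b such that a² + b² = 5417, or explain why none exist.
44² + 59² (a=44, b=59)

Factorization: 5417 = 5417
By Fermat: n is sum of two squares iff every prime p ≡ 3 (mod 4) appears to even power.
All primes ≡ 3 (mod 4) appear to even power.
Search a = 0, 1, 2, … for 5417 - a² a perfect square: first hit at a = 44: 5417 - 1936 = 3481 = 59².
5417 = 44² + 59² = 1936 + 3481 ✓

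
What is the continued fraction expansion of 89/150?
[0; 1, 1, 2, 5, 1, 1, 2]

Euclidean algorithm steps:
89 = 0 × 150 + 89
150 = 1 × 89 + 61
89 = 1 × 61 + 28
61 = 2 × 28 + 5
28 = 5 × 5 + 3
5 = 1 × 3 + 2
3 = 1 × 2 + 1
2 = 2 × 1 + 0
Continued fraction: [0; 1, 1, 2, 5, 1, 1, 2]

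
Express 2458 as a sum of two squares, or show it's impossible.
33² + 37² (a=33, b=37)

Factorization: 2458 = 2 × 1229
By Fermat: n is sum of two squares iff every prime p ≡ 3 (mod 4) appears to even power.
All primes ≡ 3 (mod 4) appear to even power.
Search a = 0, 1, 2, … for 2458 - a² a perfect square: first hit at a = 33: 2458 - 1089 = 1369 = 37².
2458 = 33² + 37² = 1089 + 1369 ✓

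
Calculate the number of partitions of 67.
2679689

p(n) counts ways to write n as a sum of positive integers (order ignored).
Euler's pentagonal recurrence: p(k) = p(k-1) + p(k-2) - p(k-5) - p(k-7) + p(k-12) + p(k-15) - ... (offsets j(3j∓1)/2, signs ++--, p(0)=1, p(<0)=0).
DP table for k = 0..66: p(0)=1, p(1)=1, p(2)=2, p(3)=3, p(4)=5, p(5)=7, p(6)=11, p(7)=15, p(8)=22, p(9)=30, p(10)=42, p(11)=56, p(12)=77, p(13)=101, p(14)=135, p(15)=176, p(16)=231, p(17)=297, p(18)=385, p(19)=490, p(20)=627, p(21)=792, p(22)=1002, p(23)=1255, p(24)=1575, p(25)=1958, p(26)=2436, p(27)=3010, p(28)=3718, p(29)=4565, p(30)=5604, p(31)=6842, p(32)=8349, p(33)=10143, p(34)=12310, p(35)=14883, p(36)=17977, p(37)=21637, p(38)=26015, p(39)=31185, p(40)=37338, p(41)=44583, p(42)=53174, p(43)=63261, p(44)=75175, p(45)=89134, p(46)=105558, p(47)=124754, p(48)=147273, p(49)=173525, p(50)=204226, p(51)=239943, p(52)=281589, p(53)=329931, p(54)=386155, p(55)=451276, p(56)=526823, p(57)=614154, p(58)=715220, p(59)=831820, p(60)=966467, p(61)=1121505, p(62)=1300156, p(63)=1505499, p(64)=1741630, p(65)=2012558, p(66)=2323520.
Final step: p(67) = p(66) + p(65) - p(62) - p(60) + p(55) + p(52) - p(45) - p(41) + p(32) + p(27) - p(16) - p(10)
= 2323520 + 2012558 - 1300156 - 966467 + 451276 + 281589 - 89134 - 44583 + 8349 + 3010 - 231 - 42
= 2679689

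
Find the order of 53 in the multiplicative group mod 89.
44

89 is prime, so ord(53) divides φ(89) = 88.
Divisors of 88: 1, 2, 4, 8, 11, 22, 44, 88.
Repeated squaring: 53^1 ≡ 53, 53^2 ≡ 50, 53^4 ≡ 8, 53^8 ≡ 64, 53^16 ≡ 2, 53^32 ≡ 4, 53^64 ≡ 16 (mod 89).
Test 53^d mod 89 for each divisor d in increasing order:
53^1 ≡ 53
53^2 ≡ 50
53^4 ≡ 8
53^8 ≡ 64
53^11 = 53^8·53^2·53^1 ≡ 55
53^22 = 53^16·53^4·53^2 ≡ 88
53^44 = 53^32·53^8·53^4 ≡ 1  ← first divisor giving 1
The order is 44.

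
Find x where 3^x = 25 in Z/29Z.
20

Baby-step giant-step with step n = ⌈√29⌉ = 6.
Baby steps 3^j mod 29 (j:value) for j=0..5: 0:1, 1:3, 2:9, 3:27, 4:23, 5:11.
Giant-step multiplier: 3^(-6) ≡ 3^(28-6) = 3^22 ≡ 22 (mod 29).
Giant steps γ_i = 25·22^i mod 29: γ_0=25, γ_1=28, γ_2=7, γ_3=9 (in table at j=2).
x = i·n + j = 3·6 + 2 = 20.
Check: 3^20 ≡ 25 (mod 29).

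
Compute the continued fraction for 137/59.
[2; 3, 9, 2]

Euclidean algorithm steps:
137 = 2 × 59 + 19
59 = 3 × 19 + 2
19 = 9 × 2 + 1
2 = 2 × 1 + 0
Continued fraction: [2; 3, 9, 2]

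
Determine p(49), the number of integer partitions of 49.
173525

p(n) counts ways to write n as a sum of positive integers (order ignored).
Euler's pentagonal recurrence: p(k) = p(k-1) + p(k-2) - p(k-5) - p(k-7) + p(k-12) + p(k-15) - ... (offsets j(3j∓1)/2, signs ++--, p(0)=1, p(<0)=0).
DP table for k = 0..48: p(0)=1, p(1)=1, p(2)=2, p(3)=3, p(4)=5, p(5)=7, p(6)=11, p(7)=15, p(8)=22, p(9)=30, p(10)=42, p(11)=56, p(12)=77, p(13)=101, p(14)=135, p(15)=176, p(16)=231, p(17)=297, p(18)=385, p(19)=490, p(20)=627, p(21)=792, p(22)=1002, p(23)=1255, p(24)=1575, p(25)=1958, p(26)=2436, p(27)=3010, p(28)=3718, p(29)=4565, p(30)=5604, p(31)=6842, p(32)=8349, p(33)=10143, p(34)=12310, p(35)=14883, p(36)=17977, p(37)=21637, p(38)=26015, p(39)=31185, p(40)=37338, p(41)=44583, p(42)=53174, p(43)=63261, p(44)=75175, p(45)=89134, p(46)=105558, p(47)=124754, p(48)=147273.
Final step: p(49) = p(48) + p(47) - p(44) - p(42) + p(37) + p(34) - p(27) - p(23) + p(14) + p(9)
= 147273 + 124754 - 75175 - 53174 + 21637 + 12310 - 3010 - 1255 + 135 + 30
= 173525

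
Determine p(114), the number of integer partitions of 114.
952050665

p(n) counts ways to write n as a sum of positive integers (order ignored).
Euler's pentagonal recurrence: p(k) = p(k-1) + p(k-2) - p(k-5) - p(k-7) + p(k-12) + p(k-15) - ... (offsets j(3j∓1)/2, signs ++--, p(0)=1, p(<0)=0).
DP table for k = 0..113: p(0)=1, p(1)=1, p(2)=2, p(3)=3, p(4)=5, p(5)=7, p(6)=11, p(7)=15, p(8)=22, p(9)=30, p(10)=42, p(11)=56, p(12)=77, p(13)=101, p(14)=135, p(15)=176, p(16)=231, p(17)=297, p(18)=385, p(19)=490, p(20)=627, p(21)=792, p(22)=1002, p(23)=1255, p(24)=1575, p(25)=1958, p(26)=2436, p(27)=3010, p(28)=3718, p(29)=4565, p(30)=5604, p(31)=6842, p(32)=8349, p(33)=10143, p(34)=12310, p(35)=14883, p(36)=17977, p(37)=21637, p(38)=26015, p(39)=31185, p(40)=37338, p(41)=44583, p(42)=53174, p(43)=63261, p(44)=75175, p(45)=89134, p(46)=105558, p(47)=124754, p(48)=147273, p(49)=173525, p(50)=204226, p(51)=239943, p(52)=281589, p(53)=329931, p(54)=386155, p(55)=451276, p(56)=526823, p(57)=614154, p(58)=715220, p(59)=831820, p(60)=966467, p(61)=1121505, p(62)=1300156, p(63)=1505499, p(64)=1741630, p(65)=2012558, p(66)=2323520, p(67)=2679689, p(68)=3087735, p(69)=3554345, p(70)=4087968, p(71)=4697205, p(72)=5392783, p(73)=6185689, p(74)=7089500, p(75)=8118264, p(76)=9289091, p(77)=10619863, p(78)=12132164, p(79)=13848650, p(80)=15796476, p(81)=18004327, p(82)=20506255, p(83)=23338469, p(84)=26543660, p(85)=30167357, p(86)=34262962, p(87)=38887673, p(88)=44108109, p(89)=49995925, p(90)=56634173, p(91)=64112359, p(92)=72533807, p(93)=82010177, p(94)=92669720, p(95)=104651419, p(96)=118114304, p(97)=133230930, p(98)=150198136, p(99)=169229875, p(100)=190569292, p(101)=214481126, p(102)=241265379, p(103)=271248950, p(104)=304801365, p(105)=342325709, p(106)=384276336, p(107)=431149389, p(108)=483502844, p(109)=541946240, p(110)=607163746, p(111)=679903203, p(112)=761002156, p(113)=851376628.
Final step: p(114) = p(113) + p(112) - p(109) - p(107) + p(102) + p(99) - p(92) - p(88) + p(79) + p(74) - p(63) - p(57) + p(44) + p(37) - p(22) - p(14)
= 851376628 + 761002156 - 541946240 - 431149389 + 241265379 + 169229875 - 72533807 - 44108109 + 13848650 + 7089500 - 1505499 - 614154 + 75175 + 21637 - 1002 - 135
= 952050665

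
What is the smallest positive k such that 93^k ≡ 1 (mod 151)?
150

151 is prime, so ord(93) divides φ(151) = 150.
Divisors of 150: 1, 2, 3, 5, 6, 10, 15, 25, 30, 50, 75, 150.
Repeated squaring: 93^1 ≡ 93, 93^2 ≡ 42, 93^4 ≡ 103, 93^8 ≡ 39, 93^16 ≡ 11, 93^32 ≡ 121, 93^64 ≡ 145, 93^128 ≡ 36 (mod 151).
Test 93^d mod 151 for each divisor d in increasing order:
93^1 ≡ 93
93^2 ≡ 42
93^3 = 93^2·93^1 ≡ 131
93^5 = 93^4·93^1 ≡ 66
93^6 = 93^4·93^2 ≡ 98
93^10 = 93^8·93^2 ≡ 128
93^15 = 93^8·93^4·93^2·93^1 ≡ 143
93^25 = 93^16·93^8·93^1 ≡ 33
93^30 = 93^16·93^8·93^4·93^2 ≡ 64
93^50 = 93^32·93^16·93^2 ≡ 32
93^75 = 93^64·93^8·93^2·93^1 ≡ 150
93^150 = 93^128·93^16·93^4·93^2 ≡ 1  ← first divisor giving 1
The order is 150.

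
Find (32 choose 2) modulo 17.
3

Using Lucas' theorem:
Write n=32 and k=2 in base 17:
n in base 17: [1, 15]
k in base 17: [0, 2]
C(32,2) mod 17 = ∏ C(n_i, k_i) mod 17
Digit binomials (mod 17): C(1,0) = 1; C(15,2) = 105 ≡ 3
Product: 1 × 3 = 3 ≡ 3 (mod 17)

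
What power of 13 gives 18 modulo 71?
32

Baby-step giant-step with step n = ⌈√71⌉ = 9.
Baby steps 13^j mod 71 (j:value) for j=0..8: 0:1, 1:13, 2:27, 3:67, 4:19, 5:34, 6:16, 7:66, 8:6.
Giant-step multiplier: 13^(-9) ≡ 13^(70-9) = 13^61 ≡ 61 (mod 71).
Giant steps γ_i = 18·61^i mod 71: γ_0=18, γ_1=33, γ_2=25, γ_3=34 (in table at j=5).
x = i·n + j = 3·9 + 5 = 32.
Check: 13^32 ≡ 18 (mod 71).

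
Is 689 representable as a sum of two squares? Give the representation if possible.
8² + 25² (a=8, b=25)

Factorization: 689 = 13 × 53
By Fermat: n is sum of two squares iff every prime p ≡ 3 (mod 4) appears to even power.
All primes ≡ 3 (mod 4) appear to even power.
Search a = 0, 1, 2, … for 689 - a² a perfect square: first hit at a = 8: 689 - 64 = 625 = 25².
689 = 8² + 25² = 64 + 625 ✓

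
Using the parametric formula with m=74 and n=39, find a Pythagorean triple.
(3955, 5772, 6997)

Euclid's formula: a = m² - n², b = 2mn, c = m² + n²
m = 74, n = 39
a = 74² - 39² = 5476 - 1521 = 3955
b = 2 × 74 × 39 = 5772
c = 74² + 39² = 5476 + 1521 = 6997
Verification: 3955² + 5772² = 15642025 + 33315984 = 48958009 = 6997² ✓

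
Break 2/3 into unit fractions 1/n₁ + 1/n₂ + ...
1/2 + 1/6

Greedy algorithm:
2/3: ceiling(3/2) = 2, use 1/2
1/6: ceiling(6/1) = 6, use 1/6
Result: 2/3 = 1/2 + 1/6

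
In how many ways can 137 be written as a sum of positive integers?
11097645016

p(n) counts ways to write n as a sum of positive integers (order ignored).
Euler's pentagonal recurrence: p(k) = p(k-1) + p(k-2) - p(k-5) - p(k-7) + p(k-12) + p(k-15) - ... (offsets j(3j∓1)/2, signs ++--, p(0)=1, p(<0)=0).
DP table for k = 0..136: p(0)=1, p(1)=1, p(2)=2, p(3)=3, p(4)=5, p(5)=7, p(6)=11, p(7)=15, p(8)=22, p(9)=30, p(10)=42, p(11)=56, p(12)=77, p(13)=101, p(14)=135, p(15)=176, p(16)=231, p(17)=297, p(18)=385, p(19)=490, p(20)=627, p(21)=792, p(22)=1002, p(23)=1255, p(24)=1575, p(25)=1958, p(26)=2436, p(27)=3010, p(28)=3718, p(29)=4565, p(30)=5604, p(31)=6842, p(32)=8349, p(33)=10143, p(34)=12310, p(35)=14883, p(36)=17977, p(37)=21637, p(38)=26015, p(39)=31185, p(40)=37338, p(41)=44583, p(42)=53174, p(43)=63261, p(44)=75175, p(45)=89134, p(46)=105558, p(47)=124754, p(48)=147273, p(49)=173525, p(50)=204226, p(51)=239943, p(52)=281589, p(53)=329931, p(54)=386155, p(55)=451276, p(56)=526823, p(57)=614154, p(58)=715220, p(59)=831820, p(60)=966467, p(61)=1121505, p(62)=1300156, p(63)=1505499, p(64)=1741630, p(65)=2012558, p(66)=2323520, p(67)=2679689, p(68)=3087735, p(69)=3554345, p(70)=4087968, p(71)=4697205, p(72)=5392783, p(73)=6185689, p(74)=7089500, p(75)=8118264, p(76)=9289091, p(77)=10619863, p(78)=12132164, p(79)=13848650, p(80)=15796476, p(81)=18004327, p(82)=20506255, p(83)=23338469, p(84)=26543660, p(85)=30167357, p(86)=34262962, p(87)=38887673, p(88)=44108109, p(89)=49995925, p(90)=56634173, p(91)=64112359, p(92)=72533807, p(93)=82010177, p(94)=92669720, p(95)=104651419, p(96)=118114304, p(97)=133230930, p(98)=150198136, p(99)=169229875, p(100)=190569292, p(101)=214481126, p(102)=241265379, p(103)=271248950, p(104)=304801365, p(105)=342325709, p(106)=384276336, p(107)=431149389, p(108)=483502844, p(109)=541946240, p(110)=607163746, p(111)=679903203, p(112)=761002156, p(113)=851376628, p(114)=952050665, p(115)=1064144451, p(116)=1188908248, p(117)=1327710076, p(118)=1482074143, p(119)=1653668665, p(120)=1844349560, p(121)=2056148051, p(122)=2291320912, p(123)=2552338241, p(124)=2841940500, p(125)=3163127352, p(126)=3519222692, p(127)=3913864295, p(128)=4351078600, p(129)=4835271870, p(130)=5371315400, p(131)=5964539504, p(132)=6620830889, p(133)=7346629512, p(134)=8149040695, p(135)=9035836076, p(136)=10015581680.
Final step: p(137) = p(136) + p(135) - p(132) - p(130) + p(125) + p(122) - p(115) - p(111) + p(102) + p(97) - p(86) - p(80) + p(67) + p(60) - p(45) - p(37) + p(20) + p(11)
= 10015581680 + 9035836076 - 6620830889 - 5371315400 + 3163127352 + 2291320912 - 1064144451 - 679903203 + 241265379 + 133230930 - 34262962 - 15796476 + 2679689 + 966467 - 89134 - 21637 + 627 + 56
= 11097645016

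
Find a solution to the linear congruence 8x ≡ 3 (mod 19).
x ≡ 17 (mod 19)

gcd(8, 19) = 1, which divides 3, so solutions exist.
Find 8^(-1) mod 19 by the extended Euclidean algorithm:
19 = 2 × 8 + 3  ⟹  3 = (1)·19 + (-2)·8
8 = 2 × 3 + 2  ⟹  2 = (-2)·19 + (5)·8
3 = 1 × 2 + 1  ⟹  1 = (3)·19 + (-7)·8
So (-7)·8 ≡ 1 (mod 19), i.e. 8^(-1) ≡ -7 ≡ 12 (mod 19).
x ≡ 12 × 3 = 36 ≡ 17 (mod 19).
Check: 8 × 17 = 136 ≡ 3 (mod 19).
Unique solution: x ≡ 17 (mod 19)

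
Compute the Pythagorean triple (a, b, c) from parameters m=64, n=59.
(615, 7552, 7577)

Euclid's formula: a = m² - n², b = 2mn, c = m² + n²
m = 64, n = 59
a = 64² - 59² = 4096 - 3481 = 615
b = 2 × 64 × 59 = 7552
c = 64² + 59² = 4096 + 3481 = 7577
Verification: 615² + 7552² = 378225 + 57032704 = 57410929 = 7577² ✓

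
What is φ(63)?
36

63 = 3^2 × 7
φ(n) = n × ∏(1 - 1/p) for each prime p dividing n
φ(63) = 63 × (1 - 1/3) × (1 - 1/7) = 36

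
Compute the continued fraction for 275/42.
[6; 1, 1, 4, 1, 3]

Euclidean algorithm steps:
275 = 6 × 42 + 23
42 = 1 × 23 + 19
23 = 1 × 19 + 4
19 = 4 × 4 + 3
4 = 1 × 3 + 1
3 = 3 × 1 + 0
Continued fraction: [6; 1, 1, 4, 1, 3]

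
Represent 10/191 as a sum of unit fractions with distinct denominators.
1/20 + 1/425 + 1/324700

Greedy algorithm:
10/191: ceiling(191/10) = 20, use 1/20
9/3820: ceiling(3820/9) = 425, use 1/425
1/324700: ceiling(324700/1) = 324700, use 1/324700
Result: 10/191 = 1/20 + 1/425 + 1/324700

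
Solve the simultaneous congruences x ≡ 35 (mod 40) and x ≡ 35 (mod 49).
35

Using Chinese Remainder Theorem:
M = 40 × 49 = 1960
M1 = 49, M2 = 40
y1 = 49^(-1) mod 40 = 9
y2 = 40^(-1) mod 49 = 38
x = (35×49×9 + 35×40×38) mod 1960 = 35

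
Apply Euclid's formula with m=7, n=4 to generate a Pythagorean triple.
(33, 56, 65)

Euclid's formula: a = m² - n², b = 2mn, c = m² + n²
m = 7, n = 4
a = 7² - 4² = 49 - 16 = 33
b = 2 × 7 × 4 = 56
c = 7² + 4² = 49 + 16 = 65
Verification: 33² + 56² = 1089 + 3136 = 4225 = 65² ✓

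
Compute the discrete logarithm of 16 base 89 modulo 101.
24

Baby-step giant-step with step n = ⌈√101⌉ = 11.
Baby steps 89^j mod 101 (j:value) for j=0..10: 0:1, 1:89, 2:43, 3:90, 4:31, 5:32, 6:20, 7:63, 8:52, 9:83, 10:14.
Giant-step multiplier: 89^(-11) ≡ 89^(100-11) = 89^89 ≡ 3 (mod 101).
Giant steps γ_i = 16·3^i mod 101: γ_0=16, γ_1=48, γ_2=43 (in table at j=2).
x = i·n + j = 2·11 + 2 = 24.
Check: 89^24 ≡ 16 (mod 101).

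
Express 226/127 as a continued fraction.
[1; 1, 3, 1, 1, 6, 2]

Euclidean algorithm steps:
226 = 1 × 127 + 99
127 = 1 × 99 + 28
99 = 3 × 28 + 15
28 = 1 × 15 + 13
15 = 1 × 13 + 2
13 = 6 × 2 + 1
2 = 2 × 1 + 0
Continued fraction: [1; 1, 3, 1, 1, 6, 2]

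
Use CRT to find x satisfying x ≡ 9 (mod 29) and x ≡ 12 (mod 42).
96

Using Chinese Remainder Theorem:
M = 29 × 42 = 1218
M1 = 42, M2 = 29
y1 = 42^(-1) mod 29 = 9
y2 = 29^(-1) mod 42 = 29
x = (9×42×9 + 12×29×29) mod 1218 = 96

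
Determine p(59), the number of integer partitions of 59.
831820

p(n) counts ways to write n as a sum of positive integers (order ignored).
Euler's pentagonal recurrence: p(k) = p(k-1) + p(k-2) - p(k-5) - p(k-7) + p(k-12) + p(k-15) - ... (offsets j(3j∓1)/2, signs ++--, p(0)=1, p(<0)=0).
DP table for k = 0..58: p(0)=1, p(1)=1, p(2)=2, p(3)=3, p(4)=5, p(5)=7, p(6)=11, p(7)=15, p(8)=22, p(9)=30, p(10)=42, p(11)=56, p(12)=77, p(13)=101, p(14)=135, p(15)=176, p(16)=231, p(17)=297, p(18)=385, p(19)=490, p(20)=627, p(21)=792, p(22)=1002, p(23)=1255, p(24)=1575, p(25)=1958, p(26)=2436, p(27)=3010, p(28)=3718, p(29)=4565, p(30)=5604, p(31)=6842, p(32)=8349, p(33)=10143, p(34)=12310, p(35)=14883, p(36)=17977, p(37)=21637, p(38)=26015, p(39)=31185, p(40)=37338, p(41)=44583, p(42)=53174, p(43)=63261, p(44)=75175, p(45)=89134, p(46)=105558, p(47)=124754, p(48)=147273, p(49)=173525, p(50)=204226, p(51)=239943, p(52)=281589, p(53)=329931, p(54)=386155, p(55)=451276, p(56)=526823, p(57)=614154, p(58)=715220.
Final step: p(59) = p(58) + p(57) - p(54) - p(52) + p(47) + p(44) - p(37) - p(33) + p(24) + p(19) - p(8) - p(2)
= 715220 + 614154 - 386155 - 281589 + 124754 + 75175 - 21637 - 10143 + 1575 + 490 - 22 - 2
= 831820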